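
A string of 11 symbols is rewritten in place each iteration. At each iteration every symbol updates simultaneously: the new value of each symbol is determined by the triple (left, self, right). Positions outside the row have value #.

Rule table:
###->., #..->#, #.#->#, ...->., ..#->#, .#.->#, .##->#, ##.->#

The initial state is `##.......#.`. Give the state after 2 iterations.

####...##..

.##.....###
####...##..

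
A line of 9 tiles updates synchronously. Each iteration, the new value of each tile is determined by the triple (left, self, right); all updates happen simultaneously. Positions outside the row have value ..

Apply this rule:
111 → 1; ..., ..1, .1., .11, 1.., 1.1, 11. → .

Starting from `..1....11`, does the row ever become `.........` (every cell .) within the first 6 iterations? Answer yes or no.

yes

iteration 1: .........
all cells are . at iteration 1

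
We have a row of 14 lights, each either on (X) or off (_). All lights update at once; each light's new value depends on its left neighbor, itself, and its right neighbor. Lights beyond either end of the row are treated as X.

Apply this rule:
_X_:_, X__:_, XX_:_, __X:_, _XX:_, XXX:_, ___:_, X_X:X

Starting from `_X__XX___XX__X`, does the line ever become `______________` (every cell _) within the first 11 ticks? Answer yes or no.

yes

X_____________
______________
all cells are _ at tick 2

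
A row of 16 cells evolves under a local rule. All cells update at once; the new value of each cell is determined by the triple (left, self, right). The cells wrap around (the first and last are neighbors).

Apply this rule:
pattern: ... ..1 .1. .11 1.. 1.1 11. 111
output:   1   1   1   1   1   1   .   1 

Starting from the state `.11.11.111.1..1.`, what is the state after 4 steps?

11.111.11111111.

11.11.111.111111
1.11.111.1111111
.11.111.11111111
11.111.11111111.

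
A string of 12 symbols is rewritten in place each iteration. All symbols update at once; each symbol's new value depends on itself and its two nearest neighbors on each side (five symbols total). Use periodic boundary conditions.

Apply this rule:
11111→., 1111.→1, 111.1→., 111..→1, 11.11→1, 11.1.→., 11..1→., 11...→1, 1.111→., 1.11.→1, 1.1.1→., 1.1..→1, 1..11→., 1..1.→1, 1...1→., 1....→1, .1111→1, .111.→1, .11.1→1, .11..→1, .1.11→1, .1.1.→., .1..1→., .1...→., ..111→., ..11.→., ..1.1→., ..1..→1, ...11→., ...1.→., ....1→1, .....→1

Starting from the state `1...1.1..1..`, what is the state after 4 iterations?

1.....1.11.1
11111..11111
...11...1...
11..11..1.11

11..11..1.11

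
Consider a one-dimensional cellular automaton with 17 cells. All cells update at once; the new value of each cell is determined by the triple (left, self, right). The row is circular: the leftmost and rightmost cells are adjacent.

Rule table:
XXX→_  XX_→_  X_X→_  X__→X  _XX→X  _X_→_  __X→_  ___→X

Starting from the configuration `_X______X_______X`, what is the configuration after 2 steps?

X_X____X_X_____XX

__XXXXX__XXXXXX__
X_X____X_X_____XX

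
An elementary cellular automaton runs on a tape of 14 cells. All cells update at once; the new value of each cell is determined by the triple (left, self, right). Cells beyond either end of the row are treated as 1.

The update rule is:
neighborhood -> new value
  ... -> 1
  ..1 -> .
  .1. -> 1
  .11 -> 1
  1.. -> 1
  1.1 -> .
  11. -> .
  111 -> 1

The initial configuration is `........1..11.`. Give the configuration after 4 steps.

1111..1.1..11.

1111111.11.1..
111111..1..11.
11111.1.11.1..
1111..1.1..11.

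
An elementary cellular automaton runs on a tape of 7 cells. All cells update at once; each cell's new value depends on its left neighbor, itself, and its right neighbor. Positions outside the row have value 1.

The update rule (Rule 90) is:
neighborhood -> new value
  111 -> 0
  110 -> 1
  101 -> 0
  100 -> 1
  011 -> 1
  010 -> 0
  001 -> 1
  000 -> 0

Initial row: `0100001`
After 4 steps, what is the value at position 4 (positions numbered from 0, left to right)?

0

step 1: 0010011
step 2: 1101110
step 3: 0101010
step 4: 0000000
position 4 holds 0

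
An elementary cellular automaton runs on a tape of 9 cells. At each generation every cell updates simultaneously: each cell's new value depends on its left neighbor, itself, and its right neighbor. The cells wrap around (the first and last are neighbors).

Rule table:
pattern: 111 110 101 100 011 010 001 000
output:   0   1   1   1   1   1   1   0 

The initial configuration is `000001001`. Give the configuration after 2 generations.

100011111
110110000

110110000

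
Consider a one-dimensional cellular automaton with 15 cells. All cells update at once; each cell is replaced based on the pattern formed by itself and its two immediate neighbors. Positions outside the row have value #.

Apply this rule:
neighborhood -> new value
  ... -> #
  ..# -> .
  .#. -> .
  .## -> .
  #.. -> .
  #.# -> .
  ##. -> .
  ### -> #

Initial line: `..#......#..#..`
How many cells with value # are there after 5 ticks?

7

tick 1: ....####.......
tick 2: .##..##..#####.
tick 3: ..........###..
tick 4: .########..#...
tick 5: ..######.....#.
count of #: 7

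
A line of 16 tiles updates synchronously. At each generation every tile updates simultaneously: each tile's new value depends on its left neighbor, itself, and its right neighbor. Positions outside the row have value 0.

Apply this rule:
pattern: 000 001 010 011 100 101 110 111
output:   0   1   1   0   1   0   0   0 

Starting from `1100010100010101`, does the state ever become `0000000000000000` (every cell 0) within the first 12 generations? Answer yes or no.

0010110110110101
0110000000000101
1001000000001101
1111100000010001
0000010000111011
0000111001000000
0001000111100000
0011101000010000
0100001100111000
1110010011000100
0001111100101110
0010000011100001
generation 12 is 0010000011100001, still not uniform 0

no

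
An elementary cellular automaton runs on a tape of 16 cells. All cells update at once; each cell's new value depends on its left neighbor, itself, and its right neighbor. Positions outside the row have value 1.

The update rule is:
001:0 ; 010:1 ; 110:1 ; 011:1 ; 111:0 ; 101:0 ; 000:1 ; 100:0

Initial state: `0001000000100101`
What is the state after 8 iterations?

0101011110100101
0101010010100101
0101010010100101  (fixed point — unchanged through iteration 8)

0101010010100101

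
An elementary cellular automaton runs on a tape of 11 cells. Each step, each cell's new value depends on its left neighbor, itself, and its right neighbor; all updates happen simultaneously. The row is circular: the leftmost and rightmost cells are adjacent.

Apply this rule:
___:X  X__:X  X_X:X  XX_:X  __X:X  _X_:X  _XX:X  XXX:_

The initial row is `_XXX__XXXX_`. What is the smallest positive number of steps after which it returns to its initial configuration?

2

XX_XXXX__XX
_XXX__XXXX_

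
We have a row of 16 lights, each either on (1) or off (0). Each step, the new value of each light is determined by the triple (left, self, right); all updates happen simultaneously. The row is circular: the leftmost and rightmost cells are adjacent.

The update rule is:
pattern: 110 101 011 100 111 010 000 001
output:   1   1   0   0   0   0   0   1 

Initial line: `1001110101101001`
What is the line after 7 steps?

0101010101011001

1010011010110010
0100101101010101
1001010110101010
0010101011010101
0101010101101010
1010101010110100
0101010101011001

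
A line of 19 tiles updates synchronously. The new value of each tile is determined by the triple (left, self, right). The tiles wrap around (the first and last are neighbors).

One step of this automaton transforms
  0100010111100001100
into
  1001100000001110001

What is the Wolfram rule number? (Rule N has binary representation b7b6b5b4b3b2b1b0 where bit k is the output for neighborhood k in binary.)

3

position 8: 111 → 0  (bit 7 = 0)
position 10: 110 → 0  (bit 6 = 0)
position 6: 101 → 0  (bit 5 = 0)
position 2: 100 → 0  (bit 4 = 0)
position 7: 011 → 0  (bit 3 = 0)
position 1: 010 → 0  (bit 2 = 0)
position 0: 001 → 1  (bit 1 = 1)
position 3: 000 → 1  (bit 0 = 1)
bits b7..b0 = 00000011 = 3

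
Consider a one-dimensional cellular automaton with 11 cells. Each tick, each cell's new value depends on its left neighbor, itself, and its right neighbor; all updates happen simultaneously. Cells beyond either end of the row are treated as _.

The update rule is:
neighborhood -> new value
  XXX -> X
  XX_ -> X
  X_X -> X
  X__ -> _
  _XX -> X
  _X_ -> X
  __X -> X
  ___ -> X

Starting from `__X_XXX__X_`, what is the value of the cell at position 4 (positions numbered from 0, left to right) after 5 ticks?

X

XXXXXXX_XX_
XXXXXXXXXX_
XXXXXXXXXX_  (fixed point — unchanged through tick 5)
position 4 holds X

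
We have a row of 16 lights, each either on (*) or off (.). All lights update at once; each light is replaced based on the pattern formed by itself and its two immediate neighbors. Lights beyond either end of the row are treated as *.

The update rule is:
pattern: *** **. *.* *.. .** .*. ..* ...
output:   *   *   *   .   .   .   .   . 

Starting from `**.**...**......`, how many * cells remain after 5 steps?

4

***.*....*......
****............
****............  (fixed point — unchanged through step 5)
count of *: 4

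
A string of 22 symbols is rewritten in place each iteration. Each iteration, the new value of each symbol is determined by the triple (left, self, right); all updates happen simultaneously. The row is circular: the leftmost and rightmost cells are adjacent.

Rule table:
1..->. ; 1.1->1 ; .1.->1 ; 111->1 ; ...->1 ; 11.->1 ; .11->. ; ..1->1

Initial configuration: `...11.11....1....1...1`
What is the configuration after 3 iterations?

iteration 1: .11.11.1.1111.1111.111
iteration 2: 1.11.1111.1111.1111.11
iteration 3: 11.11.1111.1111.1111.1

11.11.1111.1111.1111.1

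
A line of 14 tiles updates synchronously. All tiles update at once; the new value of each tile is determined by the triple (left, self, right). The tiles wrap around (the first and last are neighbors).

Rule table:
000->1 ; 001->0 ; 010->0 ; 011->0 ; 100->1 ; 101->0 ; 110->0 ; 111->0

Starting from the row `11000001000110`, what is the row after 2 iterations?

00111100110000
10000010001111

10000010001111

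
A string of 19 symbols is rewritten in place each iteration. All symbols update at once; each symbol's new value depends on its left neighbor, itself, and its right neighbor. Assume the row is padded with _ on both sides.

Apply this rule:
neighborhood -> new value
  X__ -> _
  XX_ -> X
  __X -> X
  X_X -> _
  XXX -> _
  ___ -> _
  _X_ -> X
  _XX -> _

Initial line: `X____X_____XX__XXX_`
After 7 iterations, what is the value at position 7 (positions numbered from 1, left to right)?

_

X___XX____X_X_X__X_
X__X_X___XX_X_X_XX_
X_XX_X__X_X_X_X__X_
X__X_X_XX_X_X_X_XX_
X_XX_X__X_X_X_X__X_  (repeats iteration 3; period 2)
iteration 7: X_XX_X__X_X_X_X__X_
position 7 holds _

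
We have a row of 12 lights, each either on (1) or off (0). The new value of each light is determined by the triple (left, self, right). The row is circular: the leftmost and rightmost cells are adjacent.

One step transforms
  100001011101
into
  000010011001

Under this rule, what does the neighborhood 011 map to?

1

At position 7 the neighborhood is 011; the next row has 1 there.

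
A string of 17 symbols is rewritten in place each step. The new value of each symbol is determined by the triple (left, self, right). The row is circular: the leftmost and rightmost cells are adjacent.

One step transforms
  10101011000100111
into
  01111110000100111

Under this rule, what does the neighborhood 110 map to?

0

At position 0 the neighborhood is 110; the next row has 0 there.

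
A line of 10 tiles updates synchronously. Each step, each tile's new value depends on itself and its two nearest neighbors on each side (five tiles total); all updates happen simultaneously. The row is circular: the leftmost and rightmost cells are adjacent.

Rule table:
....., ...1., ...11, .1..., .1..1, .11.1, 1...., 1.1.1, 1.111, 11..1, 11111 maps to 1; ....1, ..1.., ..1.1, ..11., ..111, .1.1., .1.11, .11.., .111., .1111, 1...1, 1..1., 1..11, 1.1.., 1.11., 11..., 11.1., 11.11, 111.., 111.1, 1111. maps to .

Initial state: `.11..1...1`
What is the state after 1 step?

...1..1.1.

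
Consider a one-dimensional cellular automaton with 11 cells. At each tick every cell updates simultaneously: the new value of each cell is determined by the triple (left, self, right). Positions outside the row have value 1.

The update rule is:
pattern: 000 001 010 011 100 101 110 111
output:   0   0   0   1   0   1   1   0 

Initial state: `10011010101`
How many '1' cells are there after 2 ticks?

10011101011
10010110110
count of 1: 6

6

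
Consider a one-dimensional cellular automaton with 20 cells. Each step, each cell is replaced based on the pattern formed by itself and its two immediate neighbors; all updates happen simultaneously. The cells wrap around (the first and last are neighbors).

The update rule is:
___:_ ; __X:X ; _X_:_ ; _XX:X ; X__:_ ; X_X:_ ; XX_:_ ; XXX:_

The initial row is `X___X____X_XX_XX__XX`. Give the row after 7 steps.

___X____X__X__X__XX_
__X____X__X__X__XX__
_X____X__X__X__XX___
X____X__X__X__XX____
____X__X__X__XX____X
___X__X__X__XX____X_
__X__X__X__XX____X__

__X__X__X__XX____X__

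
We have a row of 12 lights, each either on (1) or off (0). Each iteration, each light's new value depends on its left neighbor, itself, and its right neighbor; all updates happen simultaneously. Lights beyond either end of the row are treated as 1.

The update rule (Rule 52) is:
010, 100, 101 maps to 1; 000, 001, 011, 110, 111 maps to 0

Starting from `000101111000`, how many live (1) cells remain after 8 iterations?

100110000100
010001000110
111001100001
000100010000
100110011000
010001000100
111001100110
000100010001
count of 1: 3

3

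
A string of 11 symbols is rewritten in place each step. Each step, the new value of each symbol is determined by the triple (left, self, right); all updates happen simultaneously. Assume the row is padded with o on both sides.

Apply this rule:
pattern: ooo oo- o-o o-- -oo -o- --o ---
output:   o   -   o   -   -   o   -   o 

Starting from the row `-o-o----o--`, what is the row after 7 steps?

oooo-oo-o--
ooo-o--oo--
oo-oo------
o-o---oooo-
-oo-o--oo-o
o--oo----o-
------oo-oo

------oo-oo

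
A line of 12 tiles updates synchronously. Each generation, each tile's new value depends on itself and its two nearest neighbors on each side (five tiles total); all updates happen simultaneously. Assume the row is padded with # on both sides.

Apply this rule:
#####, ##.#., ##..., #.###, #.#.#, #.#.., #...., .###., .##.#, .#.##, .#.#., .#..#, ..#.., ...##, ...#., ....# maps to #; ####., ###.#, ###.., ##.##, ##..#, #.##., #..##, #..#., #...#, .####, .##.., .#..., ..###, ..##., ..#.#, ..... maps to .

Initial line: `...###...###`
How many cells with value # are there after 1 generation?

generation 1: #.#.#.#.#..#
count of #: 6

6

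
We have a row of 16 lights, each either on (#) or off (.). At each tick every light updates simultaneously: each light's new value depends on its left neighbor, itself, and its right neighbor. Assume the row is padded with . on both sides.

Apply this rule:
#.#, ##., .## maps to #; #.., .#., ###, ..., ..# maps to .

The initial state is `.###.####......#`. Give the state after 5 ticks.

...#............

tick 1: .#.###..#.......
tick 2: ..##.#..........
tick 3: ..###...........
tick 4: ..#.#...........
tick 5: ...#............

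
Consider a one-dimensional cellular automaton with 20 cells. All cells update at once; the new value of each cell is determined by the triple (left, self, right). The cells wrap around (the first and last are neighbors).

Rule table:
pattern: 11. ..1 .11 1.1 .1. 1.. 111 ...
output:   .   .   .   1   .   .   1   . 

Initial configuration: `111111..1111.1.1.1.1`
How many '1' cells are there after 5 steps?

4

11111....11.1.1.1.1.
.111.......1.1.1.1.1
1.1.........1.1.1.1.
.1...........1.1.1.1
1.............1.1.1.
count of 1: 4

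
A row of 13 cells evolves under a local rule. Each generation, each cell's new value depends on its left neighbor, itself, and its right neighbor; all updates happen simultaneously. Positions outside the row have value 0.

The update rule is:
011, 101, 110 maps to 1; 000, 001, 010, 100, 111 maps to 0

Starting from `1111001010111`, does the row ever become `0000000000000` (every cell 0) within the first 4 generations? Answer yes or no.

1001000101101
0000000011110
0000000010010
0000000000000
all cells are 0 at generation 4

yes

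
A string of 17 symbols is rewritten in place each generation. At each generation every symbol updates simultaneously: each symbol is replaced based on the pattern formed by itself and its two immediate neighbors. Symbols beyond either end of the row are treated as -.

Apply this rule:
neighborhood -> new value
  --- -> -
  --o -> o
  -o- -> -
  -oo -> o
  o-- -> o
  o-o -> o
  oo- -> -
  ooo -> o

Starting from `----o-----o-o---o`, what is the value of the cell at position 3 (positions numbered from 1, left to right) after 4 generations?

o

---o-o---o-o-o-o-
--o-o-o-o-o-o-o-o
-o-o-o-o-o-o-o-o-
o-o-o-o-o-o-o-o-o
position 3 holds o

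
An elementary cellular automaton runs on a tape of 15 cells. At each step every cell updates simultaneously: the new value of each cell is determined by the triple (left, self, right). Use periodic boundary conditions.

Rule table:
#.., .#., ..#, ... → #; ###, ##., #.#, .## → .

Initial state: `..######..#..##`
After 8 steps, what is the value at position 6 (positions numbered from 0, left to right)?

step 1: ##......#####..
step 2: ..######.....##
step 3: ##......#####..  (repeats step 1; period 2)
step 8: ..######.....##
position 6 holds #

#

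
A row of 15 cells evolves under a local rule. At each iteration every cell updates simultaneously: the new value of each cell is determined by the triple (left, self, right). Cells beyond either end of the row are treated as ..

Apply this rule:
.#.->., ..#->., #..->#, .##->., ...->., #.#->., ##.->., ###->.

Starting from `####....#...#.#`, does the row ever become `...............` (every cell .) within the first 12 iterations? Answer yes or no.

....#....#.....
.....#....#....
......#....#...
.......#....#..
........#....#.
.........#....#
..........#....
...........#...
............#..
.............#.
..............#
...............
all cells are . at iteration 12

yes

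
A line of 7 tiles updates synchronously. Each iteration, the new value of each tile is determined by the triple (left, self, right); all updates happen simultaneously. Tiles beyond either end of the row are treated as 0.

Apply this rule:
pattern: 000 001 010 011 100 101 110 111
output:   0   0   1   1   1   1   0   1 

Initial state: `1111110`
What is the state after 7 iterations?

1111101
1111011
1110110
1101101
1011011
1110110  (repeats iteration 3; period 3)
iteration 7: 1101101

1101101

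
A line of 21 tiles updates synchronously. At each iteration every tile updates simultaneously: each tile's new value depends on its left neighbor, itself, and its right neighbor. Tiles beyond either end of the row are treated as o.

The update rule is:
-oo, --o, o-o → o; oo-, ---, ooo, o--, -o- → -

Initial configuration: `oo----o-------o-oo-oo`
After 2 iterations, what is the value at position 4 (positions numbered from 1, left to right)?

-----o-------o-oo-oo-
----o-------o-oo-oo-o
position 4 holds -

-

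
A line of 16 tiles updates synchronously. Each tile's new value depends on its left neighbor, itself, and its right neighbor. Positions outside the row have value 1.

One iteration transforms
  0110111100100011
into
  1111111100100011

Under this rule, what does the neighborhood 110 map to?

1

At position 2 the neighborhood is 110; the next row has 1 there.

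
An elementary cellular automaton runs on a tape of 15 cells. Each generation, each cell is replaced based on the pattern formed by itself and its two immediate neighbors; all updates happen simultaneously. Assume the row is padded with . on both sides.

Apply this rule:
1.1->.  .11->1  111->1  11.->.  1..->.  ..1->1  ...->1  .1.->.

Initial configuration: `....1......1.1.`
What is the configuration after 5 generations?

1111..11111....
111..11111..111
11..11111..111.
1..11111..111..
..11111..111..1

..11111..111..1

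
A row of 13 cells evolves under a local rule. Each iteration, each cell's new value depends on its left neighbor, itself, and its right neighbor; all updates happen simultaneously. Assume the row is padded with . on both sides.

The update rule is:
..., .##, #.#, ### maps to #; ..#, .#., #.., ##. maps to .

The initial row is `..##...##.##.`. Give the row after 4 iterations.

##.#...#..###

iteration 1: #.#..#.#.##..
iteration 2: .#....#.##..#
iteration 3: ...##..##....
iteration 4: ##.#...#..###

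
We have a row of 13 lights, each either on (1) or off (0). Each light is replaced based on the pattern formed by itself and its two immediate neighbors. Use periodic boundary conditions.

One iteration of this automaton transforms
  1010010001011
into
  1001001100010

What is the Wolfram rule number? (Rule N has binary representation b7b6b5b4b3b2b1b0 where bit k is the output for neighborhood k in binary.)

89

position 12: 111 → 0  (bit 7 = 0)
position 0: 110 → 1  (bit 6 = 1)
position 1: 101 → 0  (bit 5 = 0)
position 3: 100 → 1  (bit 4 = 1)
position 11: 011 → 1  (bit 3 = 1)
position 2: 010 → 0  (bit 2 = 0)
position 4: 001 → 0  (bit 1 = 0)
position 7: 000 → 1  (bit 0 = 1)
bits b7..b0 = 01011001 = 89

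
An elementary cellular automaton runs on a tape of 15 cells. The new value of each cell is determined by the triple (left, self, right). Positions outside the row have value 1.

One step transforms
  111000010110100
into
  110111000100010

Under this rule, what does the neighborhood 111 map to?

At position 0 the neighborhood is 111; the next row has 1 there.

1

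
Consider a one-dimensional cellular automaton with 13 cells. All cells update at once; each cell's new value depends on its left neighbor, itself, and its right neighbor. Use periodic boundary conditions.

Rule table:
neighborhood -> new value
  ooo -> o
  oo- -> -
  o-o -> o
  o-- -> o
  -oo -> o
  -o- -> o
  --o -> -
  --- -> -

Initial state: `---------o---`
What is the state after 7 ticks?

-ooo-----oooo

---------oo--
---------o-o-
---------oooo
o--------ooo-
oo-------oo-o
o-o------o-oo
-ooo-----oooo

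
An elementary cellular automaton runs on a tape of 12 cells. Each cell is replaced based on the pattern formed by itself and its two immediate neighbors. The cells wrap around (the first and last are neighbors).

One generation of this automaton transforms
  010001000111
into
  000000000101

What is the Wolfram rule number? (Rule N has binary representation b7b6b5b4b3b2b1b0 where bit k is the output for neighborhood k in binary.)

72

position 10: 111 → 0  (bit 7 = 0)
position 11: 110 → 1  (bit 6 = 1)
position 0: 101 → 0  (bit 5 = 0)
position 2: 100 → 0  (bit 4 = 0)
position 9: 011 → 1  (bit 3 = 1)
position 1: 010 → 0  (bit 2 = 0)
position 4: 001 → 0  (bit 1 = 0)
position 3: 000 → 0  (bit 0 = 0)
bits b7..b0 = 01001000 = 72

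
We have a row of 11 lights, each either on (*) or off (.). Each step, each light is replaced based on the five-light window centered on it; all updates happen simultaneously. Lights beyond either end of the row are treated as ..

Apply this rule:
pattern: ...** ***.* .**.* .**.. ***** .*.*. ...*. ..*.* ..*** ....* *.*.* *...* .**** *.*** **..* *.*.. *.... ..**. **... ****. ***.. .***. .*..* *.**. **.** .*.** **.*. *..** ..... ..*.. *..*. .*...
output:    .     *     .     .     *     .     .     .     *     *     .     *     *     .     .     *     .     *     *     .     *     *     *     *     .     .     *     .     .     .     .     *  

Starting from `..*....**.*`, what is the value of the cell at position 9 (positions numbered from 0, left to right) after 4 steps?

.

step 1: *..*.*.*.**
step 2: .*.......*.
step 3: ..*....*..*
step 4: *..*.*..*..
position 9 holds .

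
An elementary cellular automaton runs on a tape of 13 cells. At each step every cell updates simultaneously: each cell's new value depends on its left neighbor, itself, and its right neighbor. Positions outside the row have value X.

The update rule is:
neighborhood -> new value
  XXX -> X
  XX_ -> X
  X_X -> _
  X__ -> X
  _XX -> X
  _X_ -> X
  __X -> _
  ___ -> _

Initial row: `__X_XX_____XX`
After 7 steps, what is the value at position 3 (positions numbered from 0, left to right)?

X_X_XXX____XX
X_X_XXXX___XX
X_X_XXXXX__XX
X_X_XXXXXX_XX
X_X_XXXXXX_XX  (fixed point — unchanged through step 7)
position 3 holds _

_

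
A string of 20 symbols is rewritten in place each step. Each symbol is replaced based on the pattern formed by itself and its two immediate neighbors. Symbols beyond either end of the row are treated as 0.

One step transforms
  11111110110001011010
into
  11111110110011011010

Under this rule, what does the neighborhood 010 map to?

At position 13 the neighborhood is 010; the next row has 1 there.

1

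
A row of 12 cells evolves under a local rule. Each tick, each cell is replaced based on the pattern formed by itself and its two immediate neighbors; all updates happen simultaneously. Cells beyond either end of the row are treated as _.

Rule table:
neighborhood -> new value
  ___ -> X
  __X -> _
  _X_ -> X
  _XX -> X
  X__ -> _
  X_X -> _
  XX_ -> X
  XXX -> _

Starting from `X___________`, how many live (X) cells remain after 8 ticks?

tick 1: X_XXXXXXXXXX
tick 2: X_X________X
tick 3: X_X_XXXXXX_X
tick 4: X_X_X____X_X
tick 5: X_X_X_XX_X_X
tick 6: X_X_X_XX_X_X  (fixed point — unchanged through tick 8)
count of X: 7

7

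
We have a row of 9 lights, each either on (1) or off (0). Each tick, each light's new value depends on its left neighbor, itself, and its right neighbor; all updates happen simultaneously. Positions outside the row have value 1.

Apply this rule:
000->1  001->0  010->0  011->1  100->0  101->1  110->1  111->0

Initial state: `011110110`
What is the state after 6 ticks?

001110100

110011111
010010000
100000110
101110111
111011100
001110100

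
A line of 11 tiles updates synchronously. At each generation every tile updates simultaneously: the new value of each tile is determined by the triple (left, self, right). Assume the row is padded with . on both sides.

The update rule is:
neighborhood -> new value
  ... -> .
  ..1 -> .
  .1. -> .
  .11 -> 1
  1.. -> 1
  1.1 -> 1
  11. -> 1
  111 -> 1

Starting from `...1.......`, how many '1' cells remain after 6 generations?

1

....1......
.....1.....
......1....
.......1...
........1..
.........1.
count of 1: 1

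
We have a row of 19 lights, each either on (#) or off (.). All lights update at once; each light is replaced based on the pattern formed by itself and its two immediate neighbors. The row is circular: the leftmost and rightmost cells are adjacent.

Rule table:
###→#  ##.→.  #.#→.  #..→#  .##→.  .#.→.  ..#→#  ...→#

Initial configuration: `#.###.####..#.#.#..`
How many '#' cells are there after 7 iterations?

15

...#...##.##.....##
###.###.....#####..
.#...#.#####.###.##
..###...###...#....
##.#.###.#.###.####
#.....#.....#...###
.#####.#####.###.##
count of #: 15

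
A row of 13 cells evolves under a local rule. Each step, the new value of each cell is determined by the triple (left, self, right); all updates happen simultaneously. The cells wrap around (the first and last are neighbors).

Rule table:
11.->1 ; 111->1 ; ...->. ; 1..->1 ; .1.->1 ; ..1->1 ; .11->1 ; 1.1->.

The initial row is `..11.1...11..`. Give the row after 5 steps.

step 1: .111.11.1111.
step 2: 1111.11.11111
step 3: 1111.11.11111  (fixed point — unchanged through step 5)

1111.11.11111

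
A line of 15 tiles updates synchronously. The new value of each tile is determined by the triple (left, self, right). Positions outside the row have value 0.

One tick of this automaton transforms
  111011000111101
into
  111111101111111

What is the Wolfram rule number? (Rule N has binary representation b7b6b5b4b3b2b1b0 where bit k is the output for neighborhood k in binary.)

254

position 1: 111 → 1  (bit 7 = 1)
position 2: 110 → 1  (bit 6 = 1)
position 3: 101 → 1  (bit 5 = 1)
position 6: 100 → 1  (bit 4 = 1)
position 0: 011 → 1  (bit 3 = 1)
position 14: 010 → 1  (bit 2 = 1)
position 8: 001 → 1  (bit 1 = 1)
position 7: 000 → 0  (bit 0 = 0)
bits b7..b0 = 11111110 = 254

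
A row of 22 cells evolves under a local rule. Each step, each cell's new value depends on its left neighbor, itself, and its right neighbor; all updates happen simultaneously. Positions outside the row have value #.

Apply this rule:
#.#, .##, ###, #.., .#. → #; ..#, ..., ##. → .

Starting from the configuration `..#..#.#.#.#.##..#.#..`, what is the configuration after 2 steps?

#.##.#########.#.####.
.##.#########.######.#

.##.#########.######.#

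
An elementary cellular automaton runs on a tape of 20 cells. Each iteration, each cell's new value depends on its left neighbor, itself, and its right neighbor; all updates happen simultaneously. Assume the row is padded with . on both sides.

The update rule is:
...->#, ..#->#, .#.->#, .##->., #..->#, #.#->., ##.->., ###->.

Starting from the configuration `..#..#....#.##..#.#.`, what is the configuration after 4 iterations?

...........###......

iteration 1: ###########...###.##
iteration 2: ...........###......
iteration 3: ###########...######
iteration 4: ...........###......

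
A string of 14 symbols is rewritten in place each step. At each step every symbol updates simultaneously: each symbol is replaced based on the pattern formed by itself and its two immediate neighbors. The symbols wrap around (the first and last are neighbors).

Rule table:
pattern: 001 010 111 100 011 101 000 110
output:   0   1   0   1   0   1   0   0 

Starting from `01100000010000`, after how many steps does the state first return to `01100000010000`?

step 1: 00010000011000
step 2: 00011000000100
step 3: 00000100000110
step 4: 00000110000001
step 5: 10000001000001
step 6: 01000001100000
step 7: 01100000010000

7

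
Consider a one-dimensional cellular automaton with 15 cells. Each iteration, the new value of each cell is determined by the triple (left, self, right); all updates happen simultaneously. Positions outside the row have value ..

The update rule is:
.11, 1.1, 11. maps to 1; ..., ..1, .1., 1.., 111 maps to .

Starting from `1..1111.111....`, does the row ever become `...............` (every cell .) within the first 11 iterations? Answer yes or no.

yes

...1..111.1....
......1.11.....
.......111.....
.......1.1.....
........1......
...............
all cells are . at iteration 6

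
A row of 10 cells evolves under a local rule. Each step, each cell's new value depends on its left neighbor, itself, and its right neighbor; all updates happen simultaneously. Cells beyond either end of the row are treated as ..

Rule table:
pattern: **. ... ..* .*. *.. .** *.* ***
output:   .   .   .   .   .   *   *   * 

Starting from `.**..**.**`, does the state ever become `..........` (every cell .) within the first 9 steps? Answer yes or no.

yes

.*...*.**.
......**..
......*...
..........
all cells are . at step 4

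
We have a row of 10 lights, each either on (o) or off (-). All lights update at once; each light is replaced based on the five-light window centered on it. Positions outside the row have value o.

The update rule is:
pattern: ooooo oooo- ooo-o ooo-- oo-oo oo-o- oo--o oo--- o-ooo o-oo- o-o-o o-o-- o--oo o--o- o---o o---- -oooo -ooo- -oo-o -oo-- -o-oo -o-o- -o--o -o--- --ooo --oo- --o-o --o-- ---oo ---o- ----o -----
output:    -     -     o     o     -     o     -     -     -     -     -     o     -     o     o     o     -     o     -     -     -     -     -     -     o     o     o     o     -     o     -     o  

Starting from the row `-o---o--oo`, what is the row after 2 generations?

-o--oo-oo-

oo-ooo--o-
-o--oo-oo-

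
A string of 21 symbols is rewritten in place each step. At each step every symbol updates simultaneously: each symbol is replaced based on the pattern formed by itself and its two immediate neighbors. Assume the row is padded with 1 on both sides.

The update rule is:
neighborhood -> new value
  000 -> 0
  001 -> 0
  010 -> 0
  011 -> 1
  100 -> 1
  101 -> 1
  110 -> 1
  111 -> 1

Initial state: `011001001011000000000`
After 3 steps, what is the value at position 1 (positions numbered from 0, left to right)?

111100100111100000000
111110010111110000000
111111001111111000000
position 1 holds 1

1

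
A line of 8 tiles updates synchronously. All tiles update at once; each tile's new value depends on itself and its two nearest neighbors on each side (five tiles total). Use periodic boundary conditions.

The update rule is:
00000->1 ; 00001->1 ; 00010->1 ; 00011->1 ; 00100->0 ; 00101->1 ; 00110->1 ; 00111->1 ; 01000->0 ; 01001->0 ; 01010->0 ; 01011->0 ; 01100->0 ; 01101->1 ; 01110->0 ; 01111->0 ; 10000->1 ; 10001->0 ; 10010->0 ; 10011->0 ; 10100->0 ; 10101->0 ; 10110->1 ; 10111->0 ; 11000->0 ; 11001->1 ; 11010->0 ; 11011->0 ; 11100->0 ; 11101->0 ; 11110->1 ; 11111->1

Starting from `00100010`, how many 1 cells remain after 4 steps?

01000100
10001000
00010001
00100010
count of 1: 2

2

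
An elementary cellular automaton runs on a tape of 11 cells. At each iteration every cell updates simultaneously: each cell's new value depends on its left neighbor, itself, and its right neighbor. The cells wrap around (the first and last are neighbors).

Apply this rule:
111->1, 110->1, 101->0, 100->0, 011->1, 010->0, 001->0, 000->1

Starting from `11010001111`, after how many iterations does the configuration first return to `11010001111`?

2

11000101111
11010001111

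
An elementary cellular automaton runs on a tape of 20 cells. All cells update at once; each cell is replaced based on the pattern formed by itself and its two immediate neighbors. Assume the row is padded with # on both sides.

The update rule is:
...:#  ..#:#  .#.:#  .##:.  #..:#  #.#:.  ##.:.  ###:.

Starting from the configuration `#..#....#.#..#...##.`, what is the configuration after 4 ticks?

tick 1: .########.#######...
tick 2: .................###
tick 3: #################...
tick 4: .................###

.................###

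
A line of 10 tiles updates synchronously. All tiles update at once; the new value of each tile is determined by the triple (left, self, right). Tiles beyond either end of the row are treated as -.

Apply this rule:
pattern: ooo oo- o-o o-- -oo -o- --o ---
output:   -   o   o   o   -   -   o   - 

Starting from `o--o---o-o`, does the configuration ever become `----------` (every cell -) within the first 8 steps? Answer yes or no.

-oo-o-o-o-
o-oo-o-o-o
-o-oo-o-o-
o-o-oo-o-o
-o-o-oo-o-
o-o-o-oo-o
-o-o-o-oo-
o-o-o-o-oo
step 8 is o-o-o-o-oo, still not uniform -

no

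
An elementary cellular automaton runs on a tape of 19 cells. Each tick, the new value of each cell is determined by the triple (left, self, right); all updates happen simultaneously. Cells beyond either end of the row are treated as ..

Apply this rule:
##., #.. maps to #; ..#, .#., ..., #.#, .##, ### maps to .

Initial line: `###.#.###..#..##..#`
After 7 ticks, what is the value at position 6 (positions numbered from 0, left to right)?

.

..#.....##..#..##..
...#.....##..#..##.
....#.....##..#..##
.....#.....##..#..#
......#.....##..#..
.......#.....##..#.
........#.....##..#
position 6 holds .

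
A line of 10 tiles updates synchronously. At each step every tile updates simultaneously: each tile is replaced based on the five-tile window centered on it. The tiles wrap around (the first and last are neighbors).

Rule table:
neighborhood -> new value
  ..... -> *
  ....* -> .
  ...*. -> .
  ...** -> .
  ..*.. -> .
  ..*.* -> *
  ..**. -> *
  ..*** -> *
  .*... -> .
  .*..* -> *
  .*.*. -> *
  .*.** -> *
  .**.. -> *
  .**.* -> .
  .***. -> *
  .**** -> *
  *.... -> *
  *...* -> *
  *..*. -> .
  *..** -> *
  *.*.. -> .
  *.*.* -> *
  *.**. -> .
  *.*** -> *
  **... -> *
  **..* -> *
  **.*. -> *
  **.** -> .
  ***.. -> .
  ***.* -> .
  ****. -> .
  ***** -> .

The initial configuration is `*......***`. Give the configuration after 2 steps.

.****..**.
***..*****

***..*****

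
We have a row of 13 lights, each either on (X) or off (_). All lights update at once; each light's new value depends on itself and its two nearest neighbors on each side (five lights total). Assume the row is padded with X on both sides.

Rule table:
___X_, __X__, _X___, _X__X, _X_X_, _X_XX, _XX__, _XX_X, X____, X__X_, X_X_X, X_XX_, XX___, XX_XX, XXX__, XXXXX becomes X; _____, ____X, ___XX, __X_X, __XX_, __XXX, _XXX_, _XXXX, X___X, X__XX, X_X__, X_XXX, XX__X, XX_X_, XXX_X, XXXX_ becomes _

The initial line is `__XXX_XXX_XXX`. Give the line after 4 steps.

__XX__XXXXXX_

step 1: _____X___X__X
step 2: XX__XXX_XXX__
step 3: _X_____X__X__
step 4: __XX__XXXXXX_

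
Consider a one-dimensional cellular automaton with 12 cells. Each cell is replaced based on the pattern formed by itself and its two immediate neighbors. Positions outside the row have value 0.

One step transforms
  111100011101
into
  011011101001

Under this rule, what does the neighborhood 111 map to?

1

At position 1 the neighborhood is 111; the next row has 1 there.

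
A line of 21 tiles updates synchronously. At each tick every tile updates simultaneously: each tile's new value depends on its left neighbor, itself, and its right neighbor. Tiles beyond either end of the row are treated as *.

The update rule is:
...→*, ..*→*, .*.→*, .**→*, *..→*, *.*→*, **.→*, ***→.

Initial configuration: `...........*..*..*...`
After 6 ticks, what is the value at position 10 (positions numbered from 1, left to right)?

.

tick 1: *********************
tick 2: .....................
tick 3: *********************  (repeats tick 1; period 2)
tick 6: .....................
position 10 holds .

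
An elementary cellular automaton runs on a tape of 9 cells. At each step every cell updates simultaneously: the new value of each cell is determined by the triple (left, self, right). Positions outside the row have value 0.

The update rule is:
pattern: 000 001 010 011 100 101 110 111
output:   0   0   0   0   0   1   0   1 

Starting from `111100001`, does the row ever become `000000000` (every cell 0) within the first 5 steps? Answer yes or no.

011000000
000000000
all cells are 0 at step 2

yes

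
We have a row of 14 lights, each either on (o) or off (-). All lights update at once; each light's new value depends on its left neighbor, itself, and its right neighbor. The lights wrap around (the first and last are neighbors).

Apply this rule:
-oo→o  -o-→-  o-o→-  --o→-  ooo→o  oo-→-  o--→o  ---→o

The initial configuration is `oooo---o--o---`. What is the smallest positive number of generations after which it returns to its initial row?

14

generation 1: ooo-oo--o--oo-
generation 2: oo--o-o--o-o--
generation 3: o-o----o----o-
generation 4: ---ooo--ooo---
generation 5: oo-oo-o-oo-ooo
generation 6: o--o----o--ooo
generation 7: -o--ooo--o-ooo
generation 8: --o-oo-o---oo-
generation 9: o---o---oo-o-o
generation 10: -oo--oo-o----o
generation 11: -o-o-o---ooo--
generation 12: ------oo-oo-oo
generation 13: ooooo-o--o--o-
generation 14: oooo---o--o---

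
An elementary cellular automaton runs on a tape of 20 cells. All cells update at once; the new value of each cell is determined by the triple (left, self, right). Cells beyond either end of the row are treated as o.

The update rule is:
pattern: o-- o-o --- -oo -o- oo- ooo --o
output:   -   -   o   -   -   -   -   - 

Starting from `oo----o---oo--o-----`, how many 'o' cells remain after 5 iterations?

iteration 1: ---oo---o-------ooo-
iteration 2: -o----o---ooooo-----
iteration 3: ---oo---o-------ooo-  (repeats iteration 1; period 2)
iteration 5: ---oo---o-------ooo-
count of o: 6

6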